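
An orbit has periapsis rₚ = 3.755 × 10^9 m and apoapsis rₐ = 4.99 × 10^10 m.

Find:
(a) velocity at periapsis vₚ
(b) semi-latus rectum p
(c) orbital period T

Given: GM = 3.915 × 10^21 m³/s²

(a) With a = (rₚ + rₐ)/2 = 2.68275e+10 m, vₚ = √(GM (2/rₚ − 1/a)) = √(3.915e+21 · (2/3.755e+09 − 1/2.68275e+10)) m/s ≈ 1.393e+06 m/s
(b) From a = (rₚ + rₐ)/2 = 2.68275e+10 m and e = (rₐ − rₚ)/(rₐ + rₚ) = 0.860032, p = a(1 − e²) = 2.68275e+10 · (1 − (0.860032)²) ≈ 6.984e+09 m
(c) With a = (rₚ + rₐ)/2 = 2.68275e+10 m, T = 2π √(a³/GM) = 2π √((2.68275e+10)³/3.915e+21) s ≈ 4.412e+05 s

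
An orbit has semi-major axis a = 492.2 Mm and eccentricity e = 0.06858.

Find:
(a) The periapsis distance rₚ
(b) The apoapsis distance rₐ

Convert to SI: a = 492.2 Mm = 4.922e+08 m.
(a) rₚ = a(1 − e) = 4.922e+08 · (1 − 0.06858) = 4.922e+08 · 0.93142 ≈ 4.584e+08 m = 458.4 Mm.
(b) rₐ = a(1 + e) = 4.922e+08 · (1 + 0.06858) = 4.922e+08 · 1.06858 ≈ 5.26e+08 m = 526 Mm.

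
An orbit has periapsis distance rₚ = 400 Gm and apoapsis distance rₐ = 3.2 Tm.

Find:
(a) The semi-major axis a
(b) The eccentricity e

Convert to SI: rₚ = 400 Gm = 4e+11 m; rₐ = 3.2 Tm = 3.2e+12 m.
(a) a = (rₚ + rₐ) / 2 = (4e+11 + 3.2e+12) / 2 ≈ 1.8e+12 m = 1.8 Tm.
(b) e = (rₐ − rₚ) / (rₐ + rₚ) = (3.2e+12 − 4e+11) / (3.2e+12 + 4e+11) ≈ 0.7778.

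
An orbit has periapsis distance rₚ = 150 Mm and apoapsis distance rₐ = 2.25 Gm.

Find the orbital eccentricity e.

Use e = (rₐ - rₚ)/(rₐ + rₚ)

Convert to SI: rₚ = 150 Mm = 1.5e+08 m; rₐ = 2.25 Gm = 2.25e+09 m.
e = (rₐ − rₚ) / (rₐ + rₚ).
e = (2.25e+09 − 1.5e+08) / (2.25e+09 + 1.5e+08) = 2.1e+09 / 2.4e+09 ≈ 0.875.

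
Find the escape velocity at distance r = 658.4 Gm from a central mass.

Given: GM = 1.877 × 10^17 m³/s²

Convert to SI: r = 658.4 Gm = 6.584e+11 m.
Escape velocity comes from setting total energy to zero: ½v² − GM/r = 0 ⇒ v_esc = √(2GM / r).
v_esc = √(2 · 1.877e+17 / 6.584e+11) m/s ≈ 755.1 m/s = 755.1 m/s.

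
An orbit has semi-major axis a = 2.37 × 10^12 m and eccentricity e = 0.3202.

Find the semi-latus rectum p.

p = a (1 − e²).
p = 2.37e+12 · (1 − (0.3202)²) = 2.37e+12 · 0.897472 ≈ 2.127e+12 m = 2.127 × 10^12 m.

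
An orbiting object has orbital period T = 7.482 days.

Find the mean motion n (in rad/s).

Convert to SI: T = 7.482 days = 646445 s.
n = 2π / T.
n = 2π / 646445 s ≈ 9.72e-06 rad/s.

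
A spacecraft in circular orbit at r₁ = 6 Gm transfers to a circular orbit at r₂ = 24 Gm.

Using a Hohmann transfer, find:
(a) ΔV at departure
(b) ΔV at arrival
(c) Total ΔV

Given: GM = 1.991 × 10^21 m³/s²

Convert to SI: r₁ = 6 Gm = 6e+09 m; r₂ = 24 Gm = 2.4e+10 m.
Transfer semi-major axis: a_t = (r₁ + r₂)/2 = (6e+09 + 2.4e+10)/2 = 1.5e+10 m.
Circular speeds: v₁ = √(GM/r₁) = 576050 m/s, v₂ = √(GM/r₂) = 288025 m/s.
Transfer speeds (vis-viva v² = GM(2/r − 1/a_t)): v₁ᵗ = 728652 m/s, v₂ᵗ = 182163 m/s.
(a) ΔV₁ = |v₁ᵗ − v₁| ≈ 1.526e+05 m/s = 152.6 km/s.
(b) ΔV₂ = |v₂ − v₂ᵗ| ≈ 1.059e+05 m/s = 105.9 km/s.
(c) ΔV_total = ΔV₁ + ΔV₂ ≈ 2.585e+05 m/s = 258.5 km/s.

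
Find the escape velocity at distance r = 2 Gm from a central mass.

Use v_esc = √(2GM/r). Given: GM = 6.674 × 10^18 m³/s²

Convert to SI: r = 2 Gm = 2e+09 m.
Escape velocity comes from setting total energy to zero: ½v² − GM/r = 0 ⇒ v_esc = √(2GM / r).
v_esc = √(2 · 6.674e+18 / 2e+09) m/s ≈ 8.169e+04 m/s = 81.69 km/s.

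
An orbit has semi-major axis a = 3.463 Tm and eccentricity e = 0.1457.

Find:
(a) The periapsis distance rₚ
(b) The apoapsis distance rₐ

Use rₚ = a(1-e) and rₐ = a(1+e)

Convert to SI: a = 3.463 Tm = 3.463e+12 m.
(a) rₚ = a(1 − e) = 3.463e+12 · (1 − 0.1457) = 3.463e+12 · 0.8543 ≈ 2.958e+12 m = 2.958 Tm.
(b) rₐ = a(1 + e) = 3.463e+12 · (1 + 0.1457) = 3.463e+12 · 1.1457 ≈ 3.968e+12 m = 3.968 Tm.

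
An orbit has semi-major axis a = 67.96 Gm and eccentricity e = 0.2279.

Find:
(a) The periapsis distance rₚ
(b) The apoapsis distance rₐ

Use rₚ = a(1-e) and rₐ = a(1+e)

Convert to SI: a = 67.96 Gm = 6.796e+10 m.
(a) rₚ = a(1 − e) = 6.796e+10 · (1 − 0.2279) = 6.796e+10 · 0.7721 ≈ 5.247e+10 m = 52.47 Gm.
(b) rₐ = a(1 + e) = 6.796e+10 · (1 + 0.2279) = 6.796e+10 · 1.2279 ≈ 8.345e+10 m = 83.45 Gm.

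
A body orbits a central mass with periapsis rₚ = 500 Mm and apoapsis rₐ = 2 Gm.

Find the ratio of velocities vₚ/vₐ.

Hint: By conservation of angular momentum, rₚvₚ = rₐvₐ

Convert to SI: rₚ = 500 Mm = 5e+08 m; rₐ = 2 Gm = 2e+09 m.
Conservation of angular momentum gives rₚvₚ = rₐvₐ, so vₚ/vₐ = rₐ/rₚ.
vₚ/vₐ = 2e+09 / 5e+08 ≈ 4.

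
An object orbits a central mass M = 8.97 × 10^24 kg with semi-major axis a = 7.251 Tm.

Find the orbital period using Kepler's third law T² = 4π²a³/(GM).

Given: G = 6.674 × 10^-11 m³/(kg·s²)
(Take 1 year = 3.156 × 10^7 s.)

Convert to SI: a = 7.251 Tm = 7.251e+12 m.
GM = G · M = 6.674e-11 · 8.97e+24 = 5.98658e+14 m³/s².
Kepler's third law: T = 2π √(a³ / GM).
Substituting a = 7.251e+12 m and GM = 5.98658e+14 m³/s²:
T = 2π √((7.251e+12)³ / 5.98658e+14) s
T ≈ 5.014e+12 s = 1.589e+05 years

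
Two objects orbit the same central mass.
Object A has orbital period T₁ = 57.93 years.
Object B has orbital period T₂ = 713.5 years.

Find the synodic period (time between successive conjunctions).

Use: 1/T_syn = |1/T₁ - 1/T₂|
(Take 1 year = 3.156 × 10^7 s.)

Convert to SI: T₁ = 57.93 years = 1.82827e+09 s; T₂ = 713.5 years = 2.25181e+10 s.
T_syn = |T₁ · T₂ / (T₁ − T₂)|.
T_syn = |1.82827e+09 · 2.25181e+10 / (1.82827e+09 − 2.25181e+10)| s ≈ 1.99e+09 s = 63.05 years.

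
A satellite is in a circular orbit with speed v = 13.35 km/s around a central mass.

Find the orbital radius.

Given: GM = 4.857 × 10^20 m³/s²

Convert to SI: v = 13.35 km/s = 13350 m/s.
For a circular orbit, v² = GM / r, so r = GM / v².
r = 4.857e+20 / (13350)² m ≈ 2.725e+12 m = 2.725 × 10^12 m.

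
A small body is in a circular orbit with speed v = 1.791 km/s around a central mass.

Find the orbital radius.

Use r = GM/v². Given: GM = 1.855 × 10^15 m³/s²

Convert to SI: v = 1.791 km/s = 1791 m/s.
For a circular orbit, v² = GM / r, so r = GM / v².
r = 1.855e+15 / (1791)² m ≈ 5.783e+08 m = 5.783 × 10^8 m.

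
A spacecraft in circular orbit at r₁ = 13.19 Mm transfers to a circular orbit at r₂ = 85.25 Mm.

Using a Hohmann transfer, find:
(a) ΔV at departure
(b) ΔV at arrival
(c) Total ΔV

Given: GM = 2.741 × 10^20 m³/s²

Convert to SI: r₁ = 13.19 Mm = 1.319e+07 m; r₂ = 85.25 Mm = 8.525e+07 m.
Transfer semi-major axis: a_t = (r₁ + r₂)/2 = (1.319e+07 + 8.525e+07)/2 = 4.922e+07 m.
Circular speeds: v₁ = √(GM/r₁) = 4.55861e+06 m/s, v₂ = √(GM/r₂) = 1.79311e+06 m/s.
Transfer speeds (vis-viva v² = GM(2/r − 1/a_t)): v₁ᵗ = 5.99941e+06 m/s, v₂ᵗ = 928237 m/s.
(a) ΔV₁ = |v₁ᵗ − v₁| ≈ 1.441e+06 m/s = 1441 km/s.
(b) ΔV₂ = |v₂ − v₂ᵗ| ≈ 8.649e+05 m/s = 864.9 km/s.
(c) ΔV_total = ΔV₁ + ΔV₂ ≈ 2.306e+06 m/s = 2306 km/s.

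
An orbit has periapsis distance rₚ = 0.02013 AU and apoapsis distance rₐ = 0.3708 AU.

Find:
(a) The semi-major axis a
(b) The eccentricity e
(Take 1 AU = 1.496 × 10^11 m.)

Convert to SI: rₚ = 0.02013 AU = 3.01145e+09 m; rₐ = 0.3708 AU = 5.54717e+10 m.
(a) a = (rₚ + rₐ) / 2 = (3.01145e+09 + 5.54717e+10) / 2 ≈ 2.924e+10 m = 0.1955 AU.
(b) e = (rₐ − rₚ) / (rₐ + rₚ) = (5.54717e+10 − 3.01145e+09) / (5.54717e+10 + 3.01145e+09) ≈ 0.897.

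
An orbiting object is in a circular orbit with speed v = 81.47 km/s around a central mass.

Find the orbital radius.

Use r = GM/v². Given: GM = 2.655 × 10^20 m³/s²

Convert to SI: v = 81.47 km/s = 81470 m/s.
For a circular orbit, v² = GM / r, so r = GM / v².
r = 2.655e+20 / (81470)² m ≈ 4e+10 m = 40 Gm.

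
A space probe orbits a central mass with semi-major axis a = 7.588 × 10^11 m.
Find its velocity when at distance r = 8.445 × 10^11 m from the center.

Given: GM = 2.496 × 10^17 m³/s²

Vis-viva: v = √(GM · (2/r − 1/a)).
2/r − 1/a = 2/8.445e+11 − 1/7.588e+11 = 1.05039e-12 m⁻¹.
v = √(2.496e+17 · 1.05039e-12) m/s ≈ 512 m/s = 512 m/s.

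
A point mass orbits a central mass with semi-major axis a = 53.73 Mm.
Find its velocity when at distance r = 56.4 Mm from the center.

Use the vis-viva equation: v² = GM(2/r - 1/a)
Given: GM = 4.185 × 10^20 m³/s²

Convert to SI: a = 53.73 Mm = 5.373e+07 m; r = 56.4 Mm = 5.64e+07 m.
Vis-viva: v = √(GM · (2/r − 1/a)).
2/r − 1/a = 2/5.64e+07 − 1/5.373e+07 = 1.68494e-08 m⁻¹.
v = √(4.185e+20 · 1.68494e-08) m/s ≈ 2.655e+06 m/s = 2655 km/s.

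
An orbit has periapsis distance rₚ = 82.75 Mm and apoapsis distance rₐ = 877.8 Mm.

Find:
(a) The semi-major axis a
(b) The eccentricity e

Convert to SI: rₚ = 82.75 Mm = 8.275e+07 m; rₐ = 877.8 Mm = 8.778e+08 m.
(a) a = (rₚ + rₐ) / 2 = (8.275e+07 + 8.778e+08) / 2 ≈ 4.803e+08 m = 480.3 Mm.
(b) e = (rₐ − rₚ) / (rₐ + rₚ) = (8.778e+08 − 8.275e+07) / (8.778e+08 + 8.275e+07) ≈ 0.8277.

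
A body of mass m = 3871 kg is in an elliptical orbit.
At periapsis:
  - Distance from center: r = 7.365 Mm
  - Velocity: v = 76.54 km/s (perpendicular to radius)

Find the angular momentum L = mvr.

Convert to SI: r = 7.365 Mm = 7.365e+06 m; v = 76.54 km/s = 76540 m/s.
Since v is perpendicular to r, L = m · v · r.
L = 3871 · 76540 · 7.365e+06 kg·m²/s ≈ 2.182e+15 kg·m²/s.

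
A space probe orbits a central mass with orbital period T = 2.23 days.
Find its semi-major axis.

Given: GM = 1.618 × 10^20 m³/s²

Convert to SI: T = 2.23 days = 192672 s.
Invert Kepler's third law: a = (GM · T² / (4π²))^(1/3).
Substituting T = 192672 s and GM = 1.618e+20 m³/s²:
a = (1.618e+20 · (192672)² / (4π²))^(1/3) m
a ≈ 5.338e+09 m = 5.338 × 10^9 m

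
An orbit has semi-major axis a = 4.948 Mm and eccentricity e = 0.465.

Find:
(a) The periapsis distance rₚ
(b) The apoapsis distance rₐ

Convert to SI: a = 4.948 Mm = 4.948e+06 m.
(a) rₚ = a(1 − e) = 4.948e+06 · (1 − 0.465) = 4.948e+06 · 0.535 ≈ 2.647e+06 m = 2.647 Mm.
(b) rₐ = a(1 + e) = 4.948e+06 · (1 + 0.465) = 4.948e+06 · 1.465 ≈ 7.249e+06 m = 7.249 Mm.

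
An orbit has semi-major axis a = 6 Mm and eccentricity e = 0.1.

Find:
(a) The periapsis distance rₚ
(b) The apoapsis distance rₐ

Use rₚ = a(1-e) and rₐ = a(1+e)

Convert to SI: a = 6 Mm = 6e+06 m.
(a) rₚ = a(1 − e) = 6e+06 · (1 − 0.1) = 6e+06 · 0.9 ≈ 5.4e+06 m = 5.4 Mm.
(b) rₐ = a(1 + e) = 6e+06 · (1 + 0.1) = 6e+06 · 1.1 ≈ 6.6e+06 m = 6.6 Mm.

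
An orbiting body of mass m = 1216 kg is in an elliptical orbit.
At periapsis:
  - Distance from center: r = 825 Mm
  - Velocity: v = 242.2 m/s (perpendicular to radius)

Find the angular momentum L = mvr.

Convert to SI: r = 825 Mm = 8.25e+08 m.
Since v is perpendicular to r, L = m · v · r.
L = 1216 · 242.2 · 8.25e+08 kg·m²/s ≈ 2.43e+14 kg·m²/s.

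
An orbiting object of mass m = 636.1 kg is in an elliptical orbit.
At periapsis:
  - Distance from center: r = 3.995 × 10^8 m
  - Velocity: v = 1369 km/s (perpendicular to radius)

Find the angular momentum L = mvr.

Convert to SI: v = 1369 km/s = 1.369e+06 m/s.
Since v is perpendicular to r, L = m · v · r.
L = 636.1 · 1.369e+06 · 3.995e+08 kg·m²/s ≈ 3.479e+17 kg·m²/s.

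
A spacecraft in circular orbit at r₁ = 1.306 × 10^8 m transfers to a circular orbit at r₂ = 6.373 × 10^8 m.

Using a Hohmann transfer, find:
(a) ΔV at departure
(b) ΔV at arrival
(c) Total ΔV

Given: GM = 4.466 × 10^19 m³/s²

Transfer semi-major axis: a_t = (r₁ + r₂)/2 = (1.306e+08 + 6.373e+08)/2 = 3.8395e+08 m.
Circular speeds: v₁ = √(GM/r₁) = 584774 m/s, v₂ = √(GM/r₂) = 264720 m/s.
Transfer speeds (vis-viva v² = GM(2/r − 1/a_t)): v₁ᵗ = 753394 m/s, v₂ᵗ = 154391 m/s.
(a) ΔV₁ = |v₁ᵗ − v₁| ≈ 1.686e+05 m/s = 168.6 km/s.
(b) ΔV₂ = |v₂ − v₂ᵗ| ≈ 1.103e+05 m/s = 110.3 km/s.
(c) ΔV_total = ΔV₁ + ΔV₂ ≈ 2.79e+05 m/s = 279 km/s.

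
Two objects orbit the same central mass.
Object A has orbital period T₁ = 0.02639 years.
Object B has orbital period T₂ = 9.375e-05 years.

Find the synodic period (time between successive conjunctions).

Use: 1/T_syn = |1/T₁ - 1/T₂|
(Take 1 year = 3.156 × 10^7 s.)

Convert to SI: T₁ = 0.02639 years = 832868 s; T₂ = 9.375e-05 years = 2958.75 s.
T_syn = |T₁ · T₂ / (T₁ − T₂)|.
T_syn = |832868 · 2958.75 / (832868 − 2958.75)| s ≈ 2969 s = 9.408e-05 years.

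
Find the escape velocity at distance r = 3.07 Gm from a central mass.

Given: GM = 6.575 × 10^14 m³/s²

Convert to SI: r = 3.07 Gm = 3.07e+09 m.
Escape velocity comes from setting total energy to zero: ½v² − GM/r = 0 ⇒ v_esc = √(2GM / r).
v_esc = √(2 · 6.575e+14 / 3.07e+09) m/s ≈ 654.5 m/s = 654.5 m/s.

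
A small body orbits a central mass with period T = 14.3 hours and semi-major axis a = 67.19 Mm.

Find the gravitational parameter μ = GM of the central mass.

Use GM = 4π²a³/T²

Convert to SI: T = 14.3 hours = 51480 s; a = 67.19 Mm = 6.719e+07 m.
GM = 4π² · a³ / T².
GM = 4π² · (6.719e+07)³ / (51480)² m³/s² ≈ 4.519e+15 m³/s² = 4.519 × 10^15 m³/s².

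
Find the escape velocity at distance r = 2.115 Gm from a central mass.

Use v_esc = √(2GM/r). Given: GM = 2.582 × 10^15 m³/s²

Convert to SI: r = 2.115 Gm = 2.115e+09 m.
Escape velocity comes from setting total energy to zero: ½v² − GM/r = 0 ⇒ v_esc = √(2GM / r).
v_esc = √(2 · 2.582e+15 / 2.115e+09) m/s ≈ 1563 m/s = 1.563 km/s.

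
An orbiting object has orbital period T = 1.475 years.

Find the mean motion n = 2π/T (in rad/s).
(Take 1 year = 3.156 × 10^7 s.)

Convert to SI: T = 1.475 years = 4.6551e+07 s.
n = 2π / T.
n = 2π / 4.6551e+07 s ≈ 1.35e-07 rad/s.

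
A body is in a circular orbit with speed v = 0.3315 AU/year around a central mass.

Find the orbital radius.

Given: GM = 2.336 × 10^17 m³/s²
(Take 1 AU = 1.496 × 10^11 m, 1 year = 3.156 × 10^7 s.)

Convert to SI: v = 0.3315 AU/year = 1571.37 m/s.
For a circular orbit, v² = GM / r, so r = GM / v².
r = 2.336e+17 / (1571.37)² m ≈ 9.461e+10 m = 0.6324 AU.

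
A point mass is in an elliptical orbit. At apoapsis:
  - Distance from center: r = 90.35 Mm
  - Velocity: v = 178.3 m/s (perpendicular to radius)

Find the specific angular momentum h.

Convert to SI: r = 90.35 Mm = 9.035e+07 m.
With v perpendicular to r, h = r · v.
h = 9.035e+07 · 178.3 m²/s ≈ 1.611e+10 m²/s.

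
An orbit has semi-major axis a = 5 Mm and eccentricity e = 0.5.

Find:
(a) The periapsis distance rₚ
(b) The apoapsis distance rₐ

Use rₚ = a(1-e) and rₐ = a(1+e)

Convert to SI: a = 5 Mm = 5e+06 m.
(a) rₚ = a(1 − e) = 5e+06 · (1 − 0.5) = 5e+06 · 0.5 ≈ 2.5e+06 m = 2.5 Mm.
(b) rₐ = a(1 + e) = 5e+06 · (1 + 0.5) = 5e+06 · 1.5 ≈ 7.5e+06 m = 7.5 Mm.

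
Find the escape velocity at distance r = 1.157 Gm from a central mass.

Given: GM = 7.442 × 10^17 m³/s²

Convert to SI: r = 1.157 Gm = 1.157e+09 m.
Escape velocity comes from setting total energy to zero: ½v² − GM/r = 0 ⇒ v_esc = √(2GM / r).
v_esc = √(2 · 7.442e+17 / 1.157e+09) m/s ≈ 3.587e+04 m/s = 35.87 km/s.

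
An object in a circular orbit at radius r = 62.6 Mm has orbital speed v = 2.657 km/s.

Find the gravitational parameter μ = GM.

Convert to SI: r = 62.6 Mm = 6.26e+07 m; v = 2.657 km/s = 2657 m/s.
For a circular orbit v² = GM/r, so GM = v² · r.
GM = (2657)² · 6.26e+07 m³/s² ≈ 4.419e+14 m³/s² = 4.419 × 10^14 m³/s².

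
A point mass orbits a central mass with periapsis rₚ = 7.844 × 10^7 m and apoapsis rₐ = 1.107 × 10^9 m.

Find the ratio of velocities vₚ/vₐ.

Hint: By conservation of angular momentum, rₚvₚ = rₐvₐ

Conservation of angular momentum gives rₚvₚ = rₐvₐ, so vₚ/vₐ = rₐ/rₚ.
vₚ/vₐ = 1.107e+09 / 7.844e+07 ≈ 14.11.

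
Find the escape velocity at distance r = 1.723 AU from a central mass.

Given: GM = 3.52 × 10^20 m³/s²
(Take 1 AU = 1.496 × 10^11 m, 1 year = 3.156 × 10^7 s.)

Convert to SI: r = 1.723 AU = 2.57761e+11 m.
Escape velocity comes from setting total energy to zero: ½v² − GM/r = 0 ⇒ v_esc = √(2GM / r).
v_esc = √(2 · 3.52e+20 / 2.57761e+11) m/s ≈ 5.226e+04 m/s = 11.03 AU/year.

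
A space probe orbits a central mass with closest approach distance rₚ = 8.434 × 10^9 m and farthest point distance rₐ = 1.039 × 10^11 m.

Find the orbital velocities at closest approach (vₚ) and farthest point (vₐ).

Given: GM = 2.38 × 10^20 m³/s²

Use the vis-viva equation v² = GM(2/r − 1/a) with a = (rₚ + rₐ)/2 = (8.434e+09 + 1.039e+11)/2 = 5.6167e+10 m.
vₚ = √(GM · (2/rₚ − 1/a)) = √(2.38e+20 · (2/8.434e+09 − 1/5.6167e+10)) m/s ≈ 2.285e+05 m/s = 228.5 km/s.
vₐ = √(GM · (2/rₐ − 1/a)) = √(2.38e+20 · (2/1.039e+11 − 1/5.6167e+10)) m/s ≈ 1.855e+04 m/s = 18.55 km/s.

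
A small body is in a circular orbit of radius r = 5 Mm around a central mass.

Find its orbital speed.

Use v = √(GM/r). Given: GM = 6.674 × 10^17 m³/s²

Convert to SI: r = 5 Mm = 5e+06 m.
For a circular orbit, gravity supplies the centripetal force, so v = √(GM / r).
v = √(6.674e+17 / 5e+06) m/s ≈ 3.653e+05 m/s = 365.3 km/s.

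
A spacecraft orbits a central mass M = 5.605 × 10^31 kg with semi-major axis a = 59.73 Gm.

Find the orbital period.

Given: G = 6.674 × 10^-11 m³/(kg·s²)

Convert to SI: a = 59.73 Gm = 5.973e+10 m.
GM = G · M = 6.674e-11 · 5.605e+31 = 3.74078e+21 m³/s².
Kepler's third law: T = 2π √(a³ / GM).
Substituting a = 5.973e+10 m and GM = 3.74078e+21 m³/s²:
T = 2π √((5.973e+10)³ / 3.74078e+21) s
T ≈ 1.5e+06 s = 17.36 days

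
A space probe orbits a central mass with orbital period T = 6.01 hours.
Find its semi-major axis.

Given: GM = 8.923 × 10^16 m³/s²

Convert to SI: T = 6.01 hours = 21636 s.
Invert Kepler's third law: a = (GM · T² / (4π²))^(1/3).
Substituting T = 21636 s and GM = 8.923e+16 m³/s²:
a = (8.923e+16 · (21636)² / (4π²))^(1/3) m
a ≈ 1.019e+08 m = 101.9 Mm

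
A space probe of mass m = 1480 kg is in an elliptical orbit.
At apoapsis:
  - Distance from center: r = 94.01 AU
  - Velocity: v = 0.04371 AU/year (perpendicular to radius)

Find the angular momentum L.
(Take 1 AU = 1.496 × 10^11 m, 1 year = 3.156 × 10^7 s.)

Convert to SI: r = 94.01 AU = 1.40639e+13 m; v = 0.04371 AU/year = 207.193 m/s.
Since v is perpendicular to r, L = m · v · r.
L = 1480 · 207.193 · 1.40639e+13 kg·m²/s ≈ 4.313e+18 kg·m²/s.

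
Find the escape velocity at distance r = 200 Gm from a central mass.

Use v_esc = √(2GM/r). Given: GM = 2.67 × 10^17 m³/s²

Convert to SI: r = 200 Gm = 2e+11 m.
Escape velocity comes from setting total energy to zero: ½v² − GM/r = 0 ⇒ v_esc = √(2GM / r).
v_esc = √(2 · 2.67e+17 / 2e+11) m/s ≈ 1634 m/s = 1.634 km/s.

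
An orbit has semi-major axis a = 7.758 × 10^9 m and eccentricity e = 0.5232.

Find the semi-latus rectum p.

p = a (1 − e²).
p = 7.758e+09 · (1 − (0.5232)²) = 7.758e+09 · 0.726262 ≈ 5.634e+09 m = 5.634 × 10^9 m.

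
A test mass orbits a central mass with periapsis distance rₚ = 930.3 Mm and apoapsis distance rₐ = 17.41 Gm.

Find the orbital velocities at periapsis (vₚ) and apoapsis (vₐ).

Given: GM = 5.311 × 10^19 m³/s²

Convert to SI: rₚ = 930.3 Mm = 9.303e+08 m; rₐ = 17.41 Gm = 1.741e+10 m.
Use the vis-viva equation v² = GM(2/r − 1/a) with a = (rₚ + rₐ)/2 = (9.303e+08 + 1.741e+10)/2 = 9.17015e+09 m.
vₚ = √(GM · (2/rₚ − 1/a)) = √(5.311e+19 · (2/9.303e+08 − 1/9.17015e+09)) m/s ≈ 3.292e+05 m/s = 329.2 km/s.
vₐ = √(GM · (2/rₐ − 1/a)) = √(5.311e+19 · (2/1.741e+10 − 1/9.17015e+09)) m/s ≈ 1.759e+04 m/s = 17.59 km/s.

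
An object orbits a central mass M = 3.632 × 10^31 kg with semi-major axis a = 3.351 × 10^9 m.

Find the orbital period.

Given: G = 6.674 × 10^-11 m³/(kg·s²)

GM = G · M = 6.674e-11 · 3.632e+31 = 2.424e+21 m³/s².
Kepler's third law: T = 2π √(a³ / GM).
Substituting a = 3.351e+09 m and GM = 2.424e+21 m³/s²:
T = 2π √((3.351e+09)³ / 2.424e+21) s
T ≈ 2.476e+04 s = 6.877 hours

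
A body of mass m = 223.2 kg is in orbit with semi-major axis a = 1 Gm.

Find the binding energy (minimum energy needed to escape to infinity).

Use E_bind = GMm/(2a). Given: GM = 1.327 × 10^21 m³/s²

Convert to SI: a = 1 Gm = 1e+09 m.
Total orbital energy is E = −GMm/(2a); binding energy is E_bind = −E = GMm/(2a).
E_bind = 1.327e+21 · 223.2 / (2 · 1e+09) J ≈ 1.481e+14 J = 148.1 TJ.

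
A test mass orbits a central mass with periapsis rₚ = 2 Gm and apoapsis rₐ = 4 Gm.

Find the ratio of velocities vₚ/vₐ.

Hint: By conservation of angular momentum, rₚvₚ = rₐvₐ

Convert to SI: rₚ = 2 Gm = 2e+09 m; rₐ = 4 Gm = 4e+09 m.
Conservation of angular momentum gives rₚvₚ = rₐvₐ, so vₚ/vₐ = rₐ/rₚ.
vₚ/vₐ = 4e+09 / 2e+09 ≈ 2.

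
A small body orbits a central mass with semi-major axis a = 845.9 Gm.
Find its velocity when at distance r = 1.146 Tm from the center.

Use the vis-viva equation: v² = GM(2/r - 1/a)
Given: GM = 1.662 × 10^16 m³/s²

Convert to SI: a = 845.9 Gm = 8.459e+11 m; r = 1.146 Tm = 1.146e+12 m.
Vis-viva: v = √(GM · (2/r − 1/a)).
2/r − 1/a = 2/1.146e+12 − 1/8.459e+11 = 5.63028e-13 m⁻¹.
v = √(1.662e+16 · 5.63028e-13) m/s ≈ 96.73 m/s = 96.73 m/s.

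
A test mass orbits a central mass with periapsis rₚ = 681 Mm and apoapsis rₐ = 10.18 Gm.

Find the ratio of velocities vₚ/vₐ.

Convert to SI: rₚ = 681 Mm = 6.81e+08 m; rₐ = 10.18 Gm = 1.018e+10 m.
Conservation of angular momentum gives rₚvₚ = rₐvₐ, so vₚ/vₐ = rₐ/rₚ.
vₚ/vₐ = 1.018e+10 / 6.81e+08 ≈ 14.95.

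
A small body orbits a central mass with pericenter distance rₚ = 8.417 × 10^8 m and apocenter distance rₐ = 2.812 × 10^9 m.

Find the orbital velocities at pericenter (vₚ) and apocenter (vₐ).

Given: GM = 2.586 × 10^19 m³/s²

Use the vis-viva equation v² = GM(2/r − 1/a) with a = (rₚ + rₐ)/2 = (8.417e+08 + 2.812e+09)/2 = 1.82685e+09 m.
vₚ = √(GM · (2/rₚ − 1/a)) = √(2.586e+19 · (2/8.417e+08 − 1/1.82685e+09)) m/s ≈ 2.175e+05 m/s = 217.5 km/s.
vₐ = √(GM · (2/rₐ − 1/a)) = √(2.586e+19 · (2/2.812e+09 − 1/1.82685e+09)) m/s ≈ 6.509e+04 m/s = 65.09 km/s.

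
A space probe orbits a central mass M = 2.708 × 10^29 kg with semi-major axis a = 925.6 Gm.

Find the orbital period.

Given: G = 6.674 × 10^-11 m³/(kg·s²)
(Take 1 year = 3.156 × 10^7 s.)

Convert to SI: a = 925.6 Gm = 9.256e+11 m.
GM = G · M = 6.674e-11 · 2.708e+29 = 1.80732e+19 m³/s².
Kepler's third law: T = 2π √(a³ / GM).
Substituting a = 9.256e+11 m and GM = 1.80732e+19 m³/s²:
T = 2π √((9.256e+11)³ / 1.80732e+19) s
T ≈ 1.316e+09 s = 41.7 years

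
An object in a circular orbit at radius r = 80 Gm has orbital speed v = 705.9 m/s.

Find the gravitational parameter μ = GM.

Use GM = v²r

Convert to SI: r = 80 Gm = 8e+10 m.
For a circular orbit v² = GM/r, so GM = v² · r.
GM = (705.9)² · 8e+10 m³/s² ≈ 3.986e+16 m³/s² = 3.986 × 10^16 m³/s².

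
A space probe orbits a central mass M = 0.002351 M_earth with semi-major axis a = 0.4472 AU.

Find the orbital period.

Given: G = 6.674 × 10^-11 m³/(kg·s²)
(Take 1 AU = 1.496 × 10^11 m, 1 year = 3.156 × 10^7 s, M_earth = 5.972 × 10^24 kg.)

Convert to SI: a = 0.4472 AU = 6.69011e+10 m; M = 0.002351 M_earth = 1.40402e+22 kg.
GM = G · M = 6.674e-11 · 1.40402e+22 = 9.37041e+11 m³/s².
Kepler's third law: T = 2π √(a³ / GM).
Substituting a = 6.69011e+10 m and GM = 9.37041e+11 m³/s²:
T = 2π √((6.69011e+10)³ / 9.37041e+11) s
T ≈ 1.123e+11 s = 3559 years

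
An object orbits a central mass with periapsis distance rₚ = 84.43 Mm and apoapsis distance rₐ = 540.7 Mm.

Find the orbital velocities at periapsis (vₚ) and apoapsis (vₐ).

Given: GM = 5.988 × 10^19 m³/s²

Convert to SI: rₚ = 84.43 Mm = 8.443e+07 m; rₐ = 540.7 Mm = 5.407e+08 m.
Use the vis-viva equation v² = GM(2/r − 1/a) with a = (rₚ + rₐ)/2 = (8.443e+07 + 5.407e+08)/2 = 3.12565e+08 m.
vₚ = √(GM · (2/rₚ − 1/a)) = √(5.988e+19 · (2/8.443e+07 − 1/3.12565e+08)) m/s ≈ 1.108e+06 m/s = 1108 km/s.
vₐ = √(GM · (2/rₐ − 1/a)) = √(5.988e+19 · (2/5.407e+08 − 1/3.12565e+08)) m/s ≈ 1.73e+05 m/s = 173 km/s.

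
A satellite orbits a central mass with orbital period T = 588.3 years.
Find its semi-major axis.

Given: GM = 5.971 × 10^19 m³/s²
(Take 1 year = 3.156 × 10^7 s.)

Convert to SI: T = 588.3 years = 1.85667e+10 s.
Invert Kepler's third law: a = (GM · T² / (4π²))^(1/3).
Substituting T = 1.85667e+10 s and GM = 5.971e+19 m³/s²:
a = (5.971e+19 · (1.85667e+10)² / (4π²))^(1/3) m
a ≈ 8.049e+12 m = 8.049 × 10^12 m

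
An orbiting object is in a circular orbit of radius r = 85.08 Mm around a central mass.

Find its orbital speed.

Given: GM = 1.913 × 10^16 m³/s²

Convert to SI: r = 85.08 Mm = 8.508e+07 m.
For a circular orbit, gravity supplies the centripetal force, so v = √(GM / r).
v = √(1.913e+16 / 8.508e+07) m/s ≈ 1.499e+04 m/s = 14.99 km/s.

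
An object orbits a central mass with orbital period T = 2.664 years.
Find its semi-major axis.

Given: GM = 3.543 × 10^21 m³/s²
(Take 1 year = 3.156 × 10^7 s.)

Convert to SI: T = 2.664 years = 8.40758e+07 s.
Invert Kepler's third law: a = (GM · T² / (4π²))^(1/3).
Substituting T = 8.40758e+07 s and GM = 3.543e+21 m³/s²:
a = (3.543e+21 · (8.40758e+07)² / (4π²))^(1/3) m
a ≈ 8.592e+11 m = 859.2 Gm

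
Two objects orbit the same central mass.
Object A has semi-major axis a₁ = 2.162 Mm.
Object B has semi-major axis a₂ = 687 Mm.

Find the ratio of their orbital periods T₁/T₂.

Convert to SI: a₁ = 2.162 Mm = 2.162e+06 m; a₂ = 687 Mm = 6.87e+08 m.
From Kepler's third law, (T₁/T₂)² = (a₁/a₂)³, so T₁/T₂ = (a₁/a₂)^(3/2).
a₁/a₂ = 2.162e+06 / 6.87e+08 = 0.00314702.
T₁/T₂ = (0.00314702)^(3/2) ≈ 0.0001765.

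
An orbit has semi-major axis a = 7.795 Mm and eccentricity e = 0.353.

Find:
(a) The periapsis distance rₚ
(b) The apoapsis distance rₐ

Convert to SI: a = 7.795 Mm = 7.795e+06 m.
(a) rₚ = a(1 − e) = 7.795e+06 · (1 − 0.353) = 7.795e+06 · 0.647 ≈ 5.043e+06 m = 5.043 Mm.
(b) rₐ = a(1 + e) = 7.795e+06 · (1 + 0.353) = 7.795e+06 · 1.353 ≈ 1.055e+07 m = 10.55 Mm.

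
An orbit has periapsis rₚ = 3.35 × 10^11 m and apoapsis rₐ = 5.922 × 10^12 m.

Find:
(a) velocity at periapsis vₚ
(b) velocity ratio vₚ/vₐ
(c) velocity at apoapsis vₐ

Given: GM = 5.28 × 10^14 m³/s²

(a) With a = (rₚ + rₐ)/2 = 3.1285e+12 m, vₚ = √(GM (2/rₚ − 1/a)) = √(5.28e+14 · (2/3.35e+11 − 1/3.1285e+12)) m/s ≈ 54.62 m/s
(b) Conservation of angular momentum (rₚvₚ = rₐvₐ) gives vₚ/vₐ = rₐ/rₚ = 5.922e+12/3.35e+11 ≈ 17.68
(c) With a = (rₚ + rₐ)/2 = 3.1285e+12 m, vₐ = √(GM (2/rₐ − 1/a)) = √(5.28e+14 · (2/5.922e+12 − 1/3.1285e+12)) m/s ≈ 3.09 m/s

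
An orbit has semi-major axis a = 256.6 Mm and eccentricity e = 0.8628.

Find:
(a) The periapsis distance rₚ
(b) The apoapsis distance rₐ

Convert to SI: a = 256.6 Mm = 2.566e+08 m.
(a) rₚ = a(1 − e) = 2.566e+08 · (1 − 0.8628) = 2.566e+08 · 0.1372 ≈ 3.521e+07 m = 35.21 Mm.
(b) rₐ = a(1 + e) = 2.566e+08 · (1 + 0.8628) = 2.566e+08 · 1.8628 ≈ 4.78e+08 m = 478 Mm.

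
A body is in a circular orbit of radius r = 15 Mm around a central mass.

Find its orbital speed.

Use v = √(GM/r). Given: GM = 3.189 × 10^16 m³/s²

Convert to SI: r = 15 Mm = 1.5e+07 m.
For a circular orbit, gravity supplies the centripetal force, so v = √(GM / r).
v = √(3.189e+16 / 1.5e+07) m/s ≈ 4.611e+04 m/s = 46.11 km/s.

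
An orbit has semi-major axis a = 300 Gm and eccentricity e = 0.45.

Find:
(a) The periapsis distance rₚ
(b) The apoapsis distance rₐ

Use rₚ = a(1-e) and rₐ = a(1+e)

Convert to SI: a = 300 Gm = 3e+11 m.
(a) rₚ = a(1 − e) = 3e+11 · (1 − 0.45) = 3e+11 · 0.55 ≈ 1.65e+11 m = 165 Gm.
(b) rₐ = a(1 + e) = 3e+11 · (1 + 0.45) = 3e+11 · 1.45 ≈ 4.35e+11 m = 435 Gm.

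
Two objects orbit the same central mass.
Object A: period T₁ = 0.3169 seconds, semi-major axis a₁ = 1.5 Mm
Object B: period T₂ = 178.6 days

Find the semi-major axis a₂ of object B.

Convert to SI: a₁ = 1.5 Mm = 1.5e+06 m; T₂ = 178.6 days = 1.5431e+07 s.
Kepler's third law: (T₁/T₂)² = (a₁/a₂)³ ⇒ a₂ = a₁ · (T₂/T₁)^(2/3).
T₂/T₁ = 1.5431e+07 / 0.3169 = 4.86937e+07.
a₂ = 1.5e+06 · (4.86937e+07)^(2/3) m ≈ 2e+11 m = 200 Gm.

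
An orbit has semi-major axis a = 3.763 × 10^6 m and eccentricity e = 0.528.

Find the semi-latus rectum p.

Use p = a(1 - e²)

p = a (1 − e²).
p = 3.763e+06 · (1 − (0.528)²) = 3.763e+06 · 0.721216 ≈ 2.714e+06 m = 2.714 × 10^6 m.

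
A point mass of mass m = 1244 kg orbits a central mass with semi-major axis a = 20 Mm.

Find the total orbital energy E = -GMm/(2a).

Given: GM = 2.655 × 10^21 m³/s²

Convert to SI: a = 20 Mm = 2e+07 m.
E = −GMm / (2a).
E = −2.655e+21 · 1244 / (2 · 2e+07) J ≈ -8.257e+16 J = -82.57 PJ.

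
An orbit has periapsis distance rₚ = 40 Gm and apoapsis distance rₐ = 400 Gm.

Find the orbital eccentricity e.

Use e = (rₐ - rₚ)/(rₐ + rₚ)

Convert to SI: rₚ = 40 Gm = 4e+10 m; rₐ = 400 Gm = 4e+11 m.
e = (rₐ − rₚ) / (rₐ + rₚ).
e = (4e+11 − 4e+10) / (4e+11 + 4e+10) = 3.6e+11 / 4.4e+11 ≈ 0.8182.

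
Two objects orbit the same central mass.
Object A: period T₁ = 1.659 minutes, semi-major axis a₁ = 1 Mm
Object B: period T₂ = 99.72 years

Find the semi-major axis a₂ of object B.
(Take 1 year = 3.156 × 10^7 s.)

Convert to SI: T₁ = 1.659 minutes = 99.54 s; a₁ = 1 Mm = 1e+06 m; T₂ = 99.72 years = 3.14716e+09 s.
Kepler's third law: (T₁/T₂)² = (a₁/a₂)³ ⇒ a₂ = a₁ · (T₂/T₁)^(2/3).
T₂/T₁ = 3.14716e+09 / 99.54 = 3.16171e+07.
a₂ = 1e+06 · (3.16171e+07)^(2/3) m ≈ 9.999e+10 m = 99.99 Gm.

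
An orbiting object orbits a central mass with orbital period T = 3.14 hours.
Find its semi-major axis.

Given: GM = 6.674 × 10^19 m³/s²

Convert to SI: T = 3.14 hours = 11304 s.
Invert Kepler's third law: a = (GM · T² / (4π²))^(1/3).
Substituting T = 11304 s and GM = 6.674e+19 m³/s²:
a = (6.674e+19 · (11304)² / (4π²))^(1/3) m
a ≈ 6e+08 m = 600 Mm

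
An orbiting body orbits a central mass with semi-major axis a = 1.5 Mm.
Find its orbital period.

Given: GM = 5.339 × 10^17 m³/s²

Convert to SI: a = 1.5 Mm = 1.5e+06 m.
Kepler's third law: T = 2π √(a³ / GM).
Substituting a = 1.5e+06 m and GM = 5.339e+17 m³/s²:
T = 2π √((1.5e+06)³ / 5.339e+17) s
T ≈ 15.8 s = 15.8 seconds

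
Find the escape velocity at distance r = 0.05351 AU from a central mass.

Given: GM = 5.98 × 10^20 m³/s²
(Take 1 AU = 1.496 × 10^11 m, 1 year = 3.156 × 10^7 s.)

Convert to SI: r = 0.05351 AU = 8.0051e+09 m.
Escape velocity comes from setting total energy to zero: ½v² − GM/r = 0 ⇒ v_esc = √(2GM / r).
v_esc = √(2 · 5.98e+20 / 8.0051e+09) m/s ≈ 3.865e+05 m/s = 81.54 AU/year.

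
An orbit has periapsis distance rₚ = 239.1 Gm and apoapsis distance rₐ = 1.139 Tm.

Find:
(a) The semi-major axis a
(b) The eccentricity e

Convert to SI: rₚ = 239.1 Gm = 2.391e+11 m; rₐ = 1.139 Tm = 1.139e+12 m.
(a) a = (rₚ + rₐ) / 2 = (2.391e+11 + 1.139e+12) / 2 ≈ 6.89e+11 m = 689 Gm.
(b) e = (rₐ − rₚ) / (rₐ + rₚ) = (1.139e+12 − 2.391e+11) / (1.139e+12 + 2.391e+11) ≈ 0.653.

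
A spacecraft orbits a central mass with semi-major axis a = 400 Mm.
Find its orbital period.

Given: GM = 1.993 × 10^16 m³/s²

Convert to SI: a = 400 Mm = 4e+08 m.
Kepler's third law: T = 2π √(a³ / GM).
Substituting a = 4e+08 m and GM = 1.993e+16 m³/s²:
T = 2π √((4e+08)³ / 1.993e+16) s
T ≈ 3.561e+05 s = 4.121 days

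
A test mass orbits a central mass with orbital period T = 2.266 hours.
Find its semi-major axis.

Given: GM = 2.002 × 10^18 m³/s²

Convert to SI: T = 2.266 hours = 8157.6 s.
Invert Kepler's third law: a = (GM · T² / (4π²))^(1/3).
Substituting T = 8157.6 s and GM = 2.002e+18 m³/s²:
a = (2.002e+18 · (8157.6)² / (4π²))^(1/3) m
a ≈ 1.5e+08 m = 150 Mm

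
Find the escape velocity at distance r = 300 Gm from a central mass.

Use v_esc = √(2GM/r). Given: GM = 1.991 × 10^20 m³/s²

Convert to SI: r = 300 Gm = 3e+11 m.
Escape velocity comes from setting total energy to zero: ½v² − GM/r = 0 ⇒ v_esc = √(2GM / r).
v_esc = √(2 · 1.991e+20 / 3e+11) m/s ≈ 3.643e+04 m/s = 36.43 km/s.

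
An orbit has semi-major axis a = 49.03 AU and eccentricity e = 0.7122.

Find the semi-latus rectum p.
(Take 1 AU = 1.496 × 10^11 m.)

Convert to SI: a = 49.03 AU = 7.33489e+12 m.
p = a (1 − e²).
p = 7.33489e+12 · (1 − (0.7122)²) = 7.33489e+12 · 0.492771 ≈ 3.614e+12 m = 24.16 AU.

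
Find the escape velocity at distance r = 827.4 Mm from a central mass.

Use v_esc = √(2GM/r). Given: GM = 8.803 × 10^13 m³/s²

Convert to SI: r = 827.4 Mm = 8.274e+08 m.
Escape velocity comes from setting total energy to zero: ½v² − GM/r = 0 ⇒ v_esc = √(2GM / r).
v_esc = √(2 · 8.803e+13 / 8.274e+08) m/s ≈ 461.3 m/s = 461.3 m/s.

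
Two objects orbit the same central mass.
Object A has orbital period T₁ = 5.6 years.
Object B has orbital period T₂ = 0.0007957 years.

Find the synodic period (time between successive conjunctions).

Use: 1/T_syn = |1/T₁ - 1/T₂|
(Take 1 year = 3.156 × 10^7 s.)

Convert to SI: T₁ = 5.6 years = 1.76736e+08 s; T₂ = 0.0007957 years = 25112.3 s.
T_syn = |T₁ · T₂ / (T₁ − T₂)|.
T_syn = |1.76736e+08 · 25112.3 / (1.76736e+08 − 25112.3)| s ≈ 2.512e+04 s = 0.0007958 years.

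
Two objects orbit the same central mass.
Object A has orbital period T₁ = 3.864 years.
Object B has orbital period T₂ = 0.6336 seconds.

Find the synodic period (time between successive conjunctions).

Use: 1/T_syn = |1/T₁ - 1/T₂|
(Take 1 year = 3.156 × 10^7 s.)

Convert to SI: T₁ = 3.864 years = 1.21948e+08 s.
T_syn = |T₁ · T₂ / (T₁ − T₂)|.
T_syn = |1.21948e+08 · 0.6336 / (1.21948e+08 − 0.6336)| s ≈ 0.6336 s = 0.6336 seconds.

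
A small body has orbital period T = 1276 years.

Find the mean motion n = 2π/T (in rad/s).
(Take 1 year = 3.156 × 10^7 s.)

Convert to SI: T = 1276 years = 4.02706e+10 s.
n = 2π / T.
n = 2π / 4.02706e+10 s ≈ 1.56e-10 rad/s.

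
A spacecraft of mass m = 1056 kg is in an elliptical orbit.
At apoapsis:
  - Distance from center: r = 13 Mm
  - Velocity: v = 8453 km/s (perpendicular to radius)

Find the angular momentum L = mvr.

Convert to SI: r = 13 Mm = 1.3e+07 m; v = 8453 km/s = 8.453e+06 m/s.
Since v is perpendicular to r, L = m · v · r.
L = 1056 · 8.453e+06 · 1.3e+07 kg·m²/s ≈ 1.16e+17 kg·m²/s.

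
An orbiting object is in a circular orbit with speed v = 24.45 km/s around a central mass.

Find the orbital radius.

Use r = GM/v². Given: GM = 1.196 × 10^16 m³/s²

Convert to SI: v = 24.45 km/s = 24450 m/s.
For a circular orbit, v² = GM / r, so r = GM / v².
r = 1.196e+16 / (24450)² m ≈ 2.001e+07 m = 20.01 Mm.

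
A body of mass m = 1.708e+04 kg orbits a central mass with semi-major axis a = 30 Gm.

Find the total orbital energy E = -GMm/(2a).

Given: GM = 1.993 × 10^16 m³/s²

Convert to SI: a = 30 Gm = 3e+10 m.
E = −GMm / (2a).
E = −1.993e+16 · 1.708e+04 / (2 · 3e+10) J ≈ -5.673e+09 J = -5.673 GJ.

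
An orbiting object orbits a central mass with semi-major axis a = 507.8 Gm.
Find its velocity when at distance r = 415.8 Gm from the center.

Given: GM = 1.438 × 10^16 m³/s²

Convert to SI: a = 507.8 Gm = 5.078e+11 m; r = 415.8 Gm = 4.158e+11 m.
Vis-viva: v = √(GM · (2/r − 1/a)).
2/r − 1/a = 2/4.158e+11 − 1/5.078e+11 = 2.84073e-12 m⁻¹.
v = √(1.438e+16 · 2.84073e-12) m/s ≈ 202.1 m/s = 202.1 m/s.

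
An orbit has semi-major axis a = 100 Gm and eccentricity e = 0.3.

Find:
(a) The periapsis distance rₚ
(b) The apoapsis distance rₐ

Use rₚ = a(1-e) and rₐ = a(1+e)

Convert to SI: a = 100 Gm = 1e+11 m.
(a) rₚ = a(1 − e) = 1e+11 · (1 − 0.3) = 1e+11 · 0.7 ≈ 7e+10 m = 70 Gm.
(b) rₐ = a(1 + e) = 1e+11 · (1 + 0.3) = 1e+11 · 1.3 ≈ 1.3e+11 m = 130 Gm.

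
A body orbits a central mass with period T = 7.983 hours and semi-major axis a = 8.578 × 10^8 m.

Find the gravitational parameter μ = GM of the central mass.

Convert to SI: T = 7.983 hours = 28738.8 s.
GM = 4π² · a³ / T².
GM = 4π² · (8.578e+08)³ / (28738.8)² m³/s² ≈ 3.017e+19 m³/s² = 3.017 × 10^19 m³/s².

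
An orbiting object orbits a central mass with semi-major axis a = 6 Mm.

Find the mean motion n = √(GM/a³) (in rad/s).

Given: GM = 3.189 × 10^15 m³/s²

Convert to SI: a = 6 Mm = 6e+06 m.
n = √(GM / a³).
n = √(3.189e+15 / (6e+06)³) rad/s ≈ 0.003842 rad/s.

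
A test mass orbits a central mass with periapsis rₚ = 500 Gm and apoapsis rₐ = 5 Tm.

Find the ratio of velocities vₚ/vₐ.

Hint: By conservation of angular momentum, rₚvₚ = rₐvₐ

Convert to SI: rₚ = 500 Gm = 5e+11 m; rₐ = 5 Tm = 5e+12 m.
Conservation of angular momentum gives rₚvₚ = rₐvₐ, so vₚ/vₐ = rₐ/rₚ.
vₚ/vₐ = 5e+12 / 5e+11 ≈ 10.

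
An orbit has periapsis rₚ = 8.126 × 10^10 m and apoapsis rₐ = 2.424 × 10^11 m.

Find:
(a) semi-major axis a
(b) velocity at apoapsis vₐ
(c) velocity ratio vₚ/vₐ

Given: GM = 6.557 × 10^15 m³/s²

(a) a = (rₚ + rₐ)/2 = (8.126e+10 + 2.424e+11)/2 ≈ 1.618e+11 m
(b) With a = (rₚ + rₐ)/2 = 1.6183e+11 m, vₐ = √(GM (2/rₐ − 1/a)) = √(6.557e+15 · (2/2.424e+11 − 1/1.6183e+11)) m/s ≈ 116.5 m/s
(c) Conservation of angular momentum (rₚvₚ = rₐvₐ) gives vₚ/vₐ = rₐ/rₚ = 2.424e+11/8.126e+10 ≈ 2.983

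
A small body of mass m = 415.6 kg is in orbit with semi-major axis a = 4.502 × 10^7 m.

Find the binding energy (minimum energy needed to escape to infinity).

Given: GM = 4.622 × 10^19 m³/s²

Total orbital energy is E = −GMm/(2a); binding energy is E_bind = −E = GMm/(2a).
E_bind = 4.622e+19 · 415.6 / (2 · 4.502e+07) J ≈ 2.133e+14 J = 213.3 TJ.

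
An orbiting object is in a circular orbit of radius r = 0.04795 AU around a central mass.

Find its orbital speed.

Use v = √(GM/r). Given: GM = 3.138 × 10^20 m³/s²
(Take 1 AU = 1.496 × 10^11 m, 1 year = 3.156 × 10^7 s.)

Convert to SI: r = 0.04795 AU = 7.17332e+09 m.
For a circular orbit, gravity supplies the centripetal force, so v = √(GM / r).
v = √(3.138e+20 / 7.17332e+09) m/s ≈ 2.092e+05 m/s = 44.12 AU/year.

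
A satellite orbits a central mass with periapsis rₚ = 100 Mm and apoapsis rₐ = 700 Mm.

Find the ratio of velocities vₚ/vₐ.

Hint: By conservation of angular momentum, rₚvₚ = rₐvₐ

Convert to SI: rₚ = 100 Mm = 1e+08 m; rₐ = 700 Mm = 7e+08 m.
Conservation of angular momentum gives rₚvₚ = rₐvₐ, so vₚ/vₐ = rₐ/rₚ.
vₚ/vₐ = 7e+08 / 1e+08 ≈ 7.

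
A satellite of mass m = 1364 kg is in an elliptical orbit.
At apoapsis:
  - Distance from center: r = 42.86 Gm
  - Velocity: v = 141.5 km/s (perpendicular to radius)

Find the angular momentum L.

Convert to SI: r = 42.86 Gm = 4.286e+10 m; v = 141.5 km/s = 141500 m/s.
Since v is perpendicular to r, L = m · v · r.
L = 1364 · 141500 · 4.286e+10 kg·m²/s ≈ 8.272e+18 kg·m²/s.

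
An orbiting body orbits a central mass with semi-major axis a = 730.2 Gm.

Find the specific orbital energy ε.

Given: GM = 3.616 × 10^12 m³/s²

Convert to SI: a = 730.2 Gm = 7.302e+11 m.
ε = −GM / (2a).
ε = −3.616e+12 / (2 · 7.302e+11) J/kg ≈ -2.476 J/kg = -2.476 J/kg.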